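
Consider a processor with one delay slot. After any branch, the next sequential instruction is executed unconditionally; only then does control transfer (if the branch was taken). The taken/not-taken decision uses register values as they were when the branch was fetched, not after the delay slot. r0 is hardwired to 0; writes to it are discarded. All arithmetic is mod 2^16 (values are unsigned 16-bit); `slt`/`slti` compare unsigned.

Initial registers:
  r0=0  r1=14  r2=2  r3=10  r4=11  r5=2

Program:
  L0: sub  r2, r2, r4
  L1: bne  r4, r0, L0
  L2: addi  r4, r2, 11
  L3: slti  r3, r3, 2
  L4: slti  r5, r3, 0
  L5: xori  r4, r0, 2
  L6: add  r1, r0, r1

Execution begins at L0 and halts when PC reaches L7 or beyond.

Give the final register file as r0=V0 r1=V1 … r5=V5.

r0=0 r1=14 r2=65525 r3=0 r4=2 r5=0

[0] sub  r2, r2, r4  →  {r0:0, r1:14, r2:65527, r3:10, r4:11, r5:2}
[1] bne  r4, r0, L0  →  {r0:0, r1:14, r2:65527, r3:10, r4:11, r5:2}  ⟨branch taken⟩
[2] addi  r4, r2, 11  →  {r0:0, r1:14, r2:65527, r3:10, r4:2, r5:2}
[0] sub  r2, r2, r4  →  {r0:0, r1:14, r2:65525, r3:10, r4:2, r5:2}
[1] bne  r4, r0, L0  →  {r0:0, r1:14, r2:65525, r3:10, r4:2, r5:2}  ⟨branch taken⟩
[2] addi  r4, r2, 11  →  {r0:0, r1:14, r2:65525, r3:10, r4:0, r5:2}
[0] sub  r2, r2, r4  →  {r0:0, r1:14, r2:65525, r3:10, r4:0, r5:2}
[1] bne  r4, r0, L0  →  {r0:0, r1:14, r2:65525, r3:10, r4:0, r5:2}  ⟨branch fallthrough⟩
[2] addi  r4, r2, 11  →  {r0:0, r1:14, r2:65525, r3:10, r4:0, r5:2}
[3] slti  r3, r3, 2  →  {r0:0, r1:14, r2:65525, r3:0, r4:0, r5:2}
[4] slti  r5, r3, 0  →  {r0:0, r1:14, r2:65525, r3:0, r4:0, r5:0}
[5] xori  r4, r0, 2  →  {r0:0, r1:14, r2:65525, r3:0, r4:2, r5:0}
[6] add  r1, r0, r1  →  {r0:0, r1:14, r2:65525, r3:0, r4:2, r5:0}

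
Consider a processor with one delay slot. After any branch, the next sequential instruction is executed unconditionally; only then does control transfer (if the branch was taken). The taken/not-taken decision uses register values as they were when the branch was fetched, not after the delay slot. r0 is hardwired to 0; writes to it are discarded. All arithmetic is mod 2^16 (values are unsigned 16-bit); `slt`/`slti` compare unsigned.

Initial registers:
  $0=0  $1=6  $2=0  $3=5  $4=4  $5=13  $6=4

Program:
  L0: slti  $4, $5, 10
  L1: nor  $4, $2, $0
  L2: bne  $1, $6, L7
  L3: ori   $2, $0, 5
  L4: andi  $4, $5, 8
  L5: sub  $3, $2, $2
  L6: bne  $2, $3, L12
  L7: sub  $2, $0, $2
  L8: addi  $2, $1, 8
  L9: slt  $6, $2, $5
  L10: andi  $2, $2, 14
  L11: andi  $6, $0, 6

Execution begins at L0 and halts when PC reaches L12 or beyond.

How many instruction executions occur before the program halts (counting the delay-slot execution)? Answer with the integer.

9

  step pc=0: slti  $4, $5, 10  regs=(0,6,0,5,0,13,4)
  step pc=1: nor  $4, $2, $0  regs=(0,6,0,5,65535,13,4)
  step pc=2: bne  $1, $6, L7  cond=T  regs=(0,6,0,5,65535,13,4)
  step pc=3: ori   $2, $0, 5  regs=(0,6,5,5,65535,13,4)
  step pc=7: sub  $2, $0, $2  regs=(0,6,65531,5,65535,13,4)
  step pc=8: addi  $2, $1, 8  regs=(0,6,14,5,65535,13,4)
  step pc=9: slt  $6, $2, $5  regs=(0,6,14,5,65535,13,0)
  step pc=10: andi  $2, $2, 14  regs=(0,6,14,5,65535,13,0)
  step pc=11: andi  $6, $0, 6  regs=(0,6,14,5,65535,13,0)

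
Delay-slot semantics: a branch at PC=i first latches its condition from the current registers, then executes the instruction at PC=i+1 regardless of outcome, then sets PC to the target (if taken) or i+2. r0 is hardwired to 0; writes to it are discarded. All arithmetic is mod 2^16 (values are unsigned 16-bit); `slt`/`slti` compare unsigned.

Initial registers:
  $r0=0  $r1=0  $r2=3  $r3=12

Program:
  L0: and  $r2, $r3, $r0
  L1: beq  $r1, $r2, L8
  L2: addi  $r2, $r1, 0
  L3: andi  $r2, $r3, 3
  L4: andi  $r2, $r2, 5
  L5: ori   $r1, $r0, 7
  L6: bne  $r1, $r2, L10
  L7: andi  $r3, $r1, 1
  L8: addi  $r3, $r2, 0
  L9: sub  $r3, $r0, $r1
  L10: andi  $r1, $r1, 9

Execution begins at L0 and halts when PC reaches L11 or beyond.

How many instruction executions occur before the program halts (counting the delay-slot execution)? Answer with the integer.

[0] and  $r2, $r3, $r0  →  {$r0:0, $r1:0, $r2:0, $r3:12}
[1] beq  $r1, $r2, L8  →  {$r0:0, $r1:0, $r2:0, $r3:12}  ⟨branch taken⟩
[2] addi  $r2, $r1, 0  →  {$r0:0, $r1:0, $r2:0, $r3:12}
[8] addi  $r3, $r2, 0  →  {$r0:0, $r1:0, $r2:0, $r3:0}
[9] sub  $r3, $r0, $r1  →  {$r0:0, $r1:0, $r2:0, $r3:0}
[10] andi  $r1, $r1, 9  →  {$r0:0, $r1:0, $r2:0, $r3:0}

6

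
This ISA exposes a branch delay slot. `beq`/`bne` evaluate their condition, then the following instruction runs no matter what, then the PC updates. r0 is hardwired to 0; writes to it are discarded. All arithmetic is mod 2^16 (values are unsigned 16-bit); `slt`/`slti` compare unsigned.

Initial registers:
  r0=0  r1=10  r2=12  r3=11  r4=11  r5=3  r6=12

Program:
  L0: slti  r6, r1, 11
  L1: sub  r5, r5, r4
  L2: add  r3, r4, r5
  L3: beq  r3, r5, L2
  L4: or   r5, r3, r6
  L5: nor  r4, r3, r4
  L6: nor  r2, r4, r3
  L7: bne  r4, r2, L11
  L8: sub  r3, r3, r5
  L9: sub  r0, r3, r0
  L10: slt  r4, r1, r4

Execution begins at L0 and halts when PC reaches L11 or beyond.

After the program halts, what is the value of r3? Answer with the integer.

[0] slti  r6, r1, 11  →  {r0:0, r1:10, r2:12, r3:11, r4:11, r5:3, r6:1}
[1] sub  r5, r5, r4  →  {r0:0, r1:10, r2:12, r3:11, r4:11, r5:65528, r6:1}
[2] add  r3, r4, r5  →  {r0:0, r1:10, r2:12, r3:3, r4:11, r5:65528, r6:1}
[3] beq  r3, r5, L2  →  {r0:0, r1:10, r2:12, r3:3, r4:11, r5:65528, r6:1}  ⟨branch fallthrough⟩
[4] or   r5, r3, r6  →  {r0:0, r1:10, r2:12, r3:3, r4:11, r5:3, r6:1}
[5] nor  r4, r3, r4  →  {r0:0, r1:10, r2:12, r3:3, r4:65524, r5:3, r6:1}
[6] nor  r2, r4, r3  →  {r0:0, r1:10, r2:8, r3:3, r4:65524, r5:3, r6:1}
[7] bne  r4, r2, L11  →  {r0:0, r1:10, r2:8, r3:3, r4:65524, r5:3, r6:1}  ⟨branch taken⟩
[8] sub  r3, r3, r5  →  {r0:0, r1:10, r2:8, r3:0, r4:65524, r5:3, r6:1}

0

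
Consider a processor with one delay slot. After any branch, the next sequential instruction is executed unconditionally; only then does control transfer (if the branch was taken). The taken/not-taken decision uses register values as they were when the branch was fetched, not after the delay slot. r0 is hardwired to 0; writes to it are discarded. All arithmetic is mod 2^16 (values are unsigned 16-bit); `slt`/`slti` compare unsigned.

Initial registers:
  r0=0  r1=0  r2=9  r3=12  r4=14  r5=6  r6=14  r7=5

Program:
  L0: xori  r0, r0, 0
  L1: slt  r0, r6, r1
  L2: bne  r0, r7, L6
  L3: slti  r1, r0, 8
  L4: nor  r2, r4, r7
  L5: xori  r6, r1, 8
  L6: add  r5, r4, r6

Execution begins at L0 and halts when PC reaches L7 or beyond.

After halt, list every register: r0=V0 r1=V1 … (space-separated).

PC=0  xori  r0, r0, 0        | r0=0 r1=0 r2=9 r3=12 r4=14 r5=6 r6=14 r7=5
PC=1  slt  r0, r6, r1        | r0=0 r1=0 r2=9 r3=12 r4=14 r5=6 r6=14 r7=5
PC=2  bne  r0, r7, L6        | r0=0 r1=0 r2=9 r3=12 r4=14 r5=6 r6=14 r7=5  [TAKEN]
PC=3  slti  r1, r0, 8        | r0=0 r1=1 r2=9 r3=12 r4=14 r5=6 r6=14 r7=5
PC=6  add  r5, r4, r6        | r0=0 r1=1 r2=9 r3=12 r4=14 r5=28 r6=14 r7=5

r0=0 r1=1 r2=9 r3=12 r4=14 r5=28 r6=14 r7=5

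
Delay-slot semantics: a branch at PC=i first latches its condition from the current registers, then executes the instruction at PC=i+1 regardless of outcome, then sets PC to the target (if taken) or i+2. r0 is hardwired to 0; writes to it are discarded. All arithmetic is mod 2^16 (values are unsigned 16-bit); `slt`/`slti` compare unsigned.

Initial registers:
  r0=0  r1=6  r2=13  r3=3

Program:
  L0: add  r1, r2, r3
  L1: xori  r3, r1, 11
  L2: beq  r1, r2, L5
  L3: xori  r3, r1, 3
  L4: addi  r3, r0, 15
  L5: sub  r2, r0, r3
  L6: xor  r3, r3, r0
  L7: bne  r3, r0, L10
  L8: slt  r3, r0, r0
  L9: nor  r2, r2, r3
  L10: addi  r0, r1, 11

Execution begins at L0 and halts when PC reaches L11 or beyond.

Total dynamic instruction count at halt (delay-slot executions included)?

[0] add  r1, r2, r3  →  {r0:0, r1:16, r2:13, r3:3}
[1] xori  r3, r1, 11  →  {r0:0, r1:16, r2:13, r3:27}
[2] beq  r1, r2, L5  →  {r0:0, r1:16, r2:13, r3:27}  ⟨branch fallthrough⟩
[3] xori  r3, r1, 3  →  {r0:0, r1:16, r2:13, r3:19}
[4] addi  r3, r0, 15  →  {r0:0, r1:16, r2:13, r3:15}
[5] sub  r2, r0, r3  →  {r0:0, r1:16, r2:65521, r3:15}
[6] xor  r3, r3, r0  →  {r0:0, r1:16, r2:65521, r3:15}
[7] bne  r3, r0, L10  →  {r0:0, r1:16, r2:65521, r3:15}  ⟨branch taken⟩
[8] slt  r3, r0, r0  →  {r0:0, r1:16, r2:65521, r3:0}
[10] addi  r0, r1, 11  →  {r0:0, r1:16, r2:65521, r3:0}

10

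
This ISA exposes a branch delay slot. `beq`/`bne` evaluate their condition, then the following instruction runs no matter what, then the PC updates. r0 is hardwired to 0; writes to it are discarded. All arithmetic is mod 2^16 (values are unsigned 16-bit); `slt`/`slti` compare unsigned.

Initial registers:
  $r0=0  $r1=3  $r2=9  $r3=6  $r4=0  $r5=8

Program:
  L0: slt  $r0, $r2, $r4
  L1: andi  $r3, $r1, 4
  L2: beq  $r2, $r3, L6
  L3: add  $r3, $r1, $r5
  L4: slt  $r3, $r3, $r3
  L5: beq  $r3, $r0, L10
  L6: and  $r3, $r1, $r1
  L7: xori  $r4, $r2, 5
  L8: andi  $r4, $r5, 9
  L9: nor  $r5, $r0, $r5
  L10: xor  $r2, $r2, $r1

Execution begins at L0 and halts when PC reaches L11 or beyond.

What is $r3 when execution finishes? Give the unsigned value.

PC=0  slt  $r0, $r2, $r4     | $r0=0 $r1=3 $r2=9 $r3=6 $r4=0 $r5=8
PC=1  andi  $r3, $r1, 4      | $r0=0 $r1=3 $r2=9 $r3=0 $r4=0 $r5=8
PC=2  beq  $r2, $r3, L6      | $r0=0 $r1=3 $r2=9 $r3=0 $r4=0 $r5=8  [not taken]
PC=3  add  $r3, $r1, $r5     | $r0=0 $r1=3 $r2=9 $r3=11 $r4=0 $r5=8
PC=4  slt  $r3, $r3, $r3     | $r0=0 $r1=3 $r2=9 $r3=0 $r4=0 $r5=8
PC=5  beq  $r3, $r0, L10     | $r0=0 $r1=3 $r2=9 $r3=0 $r4=0 $r5=8  [TAKEN]
PC=6  and  $r3, $r1, $r1     | $r0=0 $r1=3 $r2=9 $r3=3 $r4=0 $r5=8
PC=10 xor  $r2, $r2, $r1     | $r0=0 $r1=3 $r2=10 $r3=3 $r4=0 $r5=8

3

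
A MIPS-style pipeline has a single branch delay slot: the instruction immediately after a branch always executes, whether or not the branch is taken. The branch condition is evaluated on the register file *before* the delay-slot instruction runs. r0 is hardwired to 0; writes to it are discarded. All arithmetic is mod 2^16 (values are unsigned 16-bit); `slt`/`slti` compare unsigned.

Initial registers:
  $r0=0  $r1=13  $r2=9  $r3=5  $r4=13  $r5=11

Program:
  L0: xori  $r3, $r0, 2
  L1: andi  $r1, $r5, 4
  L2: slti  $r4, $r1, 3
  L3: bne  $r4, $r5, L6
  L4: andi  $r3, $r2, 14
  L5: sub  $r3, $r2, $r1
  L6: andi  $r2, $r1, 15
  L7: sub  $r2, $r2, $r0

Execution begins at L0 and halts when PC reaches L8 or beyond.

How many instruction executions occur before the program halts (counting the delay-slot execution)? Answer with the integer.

7

[0] xori  $r3, $r0, 2  →  {$r0:0, $r1:13, $r2:9, $r3:2, $r4:13, $r5:11}
[1] andi  $r1, $r5, 4  →  {$r0:0, $r1:0, $r2:9, $r3:2, $r4:13, $r5:11}
[2] slti  $r4, $r1, 3  →  {$r0:0, $r1:0, $r2:9, $r3:2, $r4:1, $r5:11}
[3] bne  $r4, $r5, L6  →  {$r0:0, $r1:0, $r2:9, $r3:2, $r4:1, $r5:11}  ⟨branch taken⟩
[4] andi  $r3, $r2, 14  →  {$r0:0, $r1:0, $r2:9, $r3:8, $r4:1, $r5:11}
[6] andi  $r2, $r1, 15  →  {$r0:0, $r1:0, $r2:0, $r3:8, $r4:1, $r5:11}
[7] sub  $r2, $r2, $r0  →  {$r0:0, $r1:0, $r2:0, $r3:8, $r4:1, $r5:11}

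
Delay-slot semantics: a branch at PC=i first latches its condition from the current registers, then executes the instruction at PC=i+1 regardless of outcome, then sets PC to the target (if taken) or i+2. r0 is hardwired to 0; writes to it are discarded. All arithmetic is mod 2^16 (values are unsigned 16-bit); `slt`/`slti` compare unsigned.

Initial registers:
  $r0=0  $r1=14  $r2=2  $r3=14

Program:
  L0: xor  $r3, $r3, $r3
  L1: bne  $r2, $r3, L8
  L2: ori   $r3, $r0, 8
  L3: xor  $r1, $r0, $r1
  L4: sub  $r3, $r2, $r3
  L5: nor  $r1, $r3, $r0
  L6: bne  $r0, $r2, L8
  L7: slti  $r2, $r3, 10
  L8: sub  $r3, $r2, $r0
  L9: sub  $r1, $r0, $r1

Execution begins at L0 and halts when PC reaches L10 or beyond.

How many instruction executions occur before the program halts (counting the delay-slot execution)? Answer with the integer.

5

  step pc=0: xor  $r3, $r3, $r3  regs=(0,14,2,0)
  step pc=1: bne  $r2, $r3, L8  cond=T  regs=(0,14,2,0)
  step pc=2: ori   $r3, $r0, 8  regs=(0,14,2,8)
  step pc=8: sub  $r3, $r2, $r0  regs=(0,14,2,2)
  step pc=9: sub  $r1, $r0, $r1  regs=(0,65522,2,2)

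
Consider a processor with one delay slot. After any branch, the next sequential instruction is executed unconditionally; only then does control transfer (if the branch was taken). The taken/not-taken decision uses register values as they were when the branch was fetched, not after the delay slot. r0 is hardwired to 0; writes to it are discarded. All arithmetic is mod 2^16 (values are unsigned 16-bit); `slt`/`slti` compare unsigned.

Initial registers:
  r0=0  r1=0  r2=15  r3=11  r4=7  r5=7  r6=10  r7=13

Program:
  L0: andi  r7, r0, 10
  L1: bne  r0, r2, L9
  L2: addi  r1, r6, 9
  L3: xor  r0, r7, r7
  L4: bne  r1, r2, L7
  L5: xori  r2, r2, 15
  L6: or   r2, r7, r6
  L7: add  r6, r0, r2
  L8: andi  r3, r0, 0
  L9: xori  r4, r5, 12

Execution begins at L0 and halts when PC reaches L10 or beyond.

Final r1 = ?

19

[0] andi  r7, r0, 10  →  {r0:0, r1:0, r2:15, r3:11, r4:7, r5:7, r6:10, r7:0}
[1] bne  r0, r2, L9  →  {r0:0, r1:0, r2:15, r3:11, r4:7, r5:7, r6:10, r7:0}  ⟨branch taken⟩
[2] addi  r1, r6, 9  →  {r0:0, r1:19, r2:15, r3:11, r4:7, r5:7, r6:10, r7:0}
[9] xori  r4, r5, 12  →  {r0:0, r1:19, r2:15, r3:11, r4:11, r5:7, r6:10, r7:0}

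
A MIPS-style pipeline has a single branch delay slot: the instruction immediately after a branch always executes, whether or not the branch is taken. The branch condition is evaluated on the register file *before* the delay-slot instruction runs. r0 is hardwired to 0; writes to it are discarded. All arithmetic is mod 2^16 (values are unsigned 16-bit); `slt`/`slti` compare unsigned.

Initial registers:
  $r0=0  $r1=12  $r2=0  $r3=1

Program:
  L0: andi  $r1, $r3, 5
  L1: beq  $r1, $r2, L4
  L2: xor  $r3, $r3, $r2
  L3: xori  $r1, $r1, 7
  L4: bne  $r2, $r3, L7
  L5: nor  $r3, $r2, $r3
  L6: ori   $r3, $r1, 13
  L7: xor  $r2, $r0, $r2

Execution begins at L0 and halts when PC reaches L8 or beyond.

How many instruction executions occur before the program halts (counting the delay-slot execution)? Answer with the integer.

  step pc=0: andi  $r1, $r3, 5  regs=(0,1,0,1)
  step pc=1: beq  $r1, $r2, L4  cond=F  regs=(0,1,0,1)
  step pc=2: xor  $r3, $r3, $r2  regs=(0,1,0,1)
  step pc=3: xori  $r1, $r1, 7  regs=(0,6,0,1)
  step pc=4: bne  $r2, $r3, L7  cond=T  regs=(0,6,0,1)
  step pc=5: nor  $r3, $r2, $r3  regs=(0,6,0,65534)
  step pc=7: xor  $r2, $r0, $r2  regs=(0,6,0,65534)

7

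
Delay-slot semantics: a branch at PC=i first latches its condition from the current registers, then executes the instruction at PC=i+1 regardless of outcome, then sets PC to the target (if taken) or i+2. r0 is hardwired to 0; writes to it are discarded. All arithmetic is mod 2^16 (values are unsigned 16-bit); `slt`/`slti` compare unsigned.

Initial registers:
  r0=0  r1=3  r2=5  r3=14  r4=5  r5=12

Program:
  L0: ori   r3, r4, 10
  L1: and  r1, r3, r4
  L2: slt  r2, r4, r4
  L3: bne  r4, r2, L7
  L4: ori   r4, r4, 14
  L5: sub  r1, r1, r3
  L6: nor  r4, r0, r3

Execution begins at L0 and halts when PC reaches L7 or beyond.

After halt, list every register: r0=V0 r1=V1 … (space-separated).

[0] ori   r3, r4, 10  →  {r0:0, r1:3, r2:5, r3:15, r4:5, r5:12}
[1] and  r1, r3, r4  →  {r0:0, r1:5, r2:5, r3:15, r4:5, r5:12}
[2] slt  r2, r4, r4  →  {r0:0, r1:5, r2:0, r3:15, r4:5, r5:12}
[3] bne  r4, r2, L7  →  {r0:0, r1:5, r2:0, r3:15, r4:5, r5:12}  ⟨branch taken⟩
[4] ori   r4, r4, 14  →  {r0:0, r1:5, r2:0, r3:15, r4:15, r5:12}

r0=0 r1=5 r2=0 r3=15 r4=15 r5=12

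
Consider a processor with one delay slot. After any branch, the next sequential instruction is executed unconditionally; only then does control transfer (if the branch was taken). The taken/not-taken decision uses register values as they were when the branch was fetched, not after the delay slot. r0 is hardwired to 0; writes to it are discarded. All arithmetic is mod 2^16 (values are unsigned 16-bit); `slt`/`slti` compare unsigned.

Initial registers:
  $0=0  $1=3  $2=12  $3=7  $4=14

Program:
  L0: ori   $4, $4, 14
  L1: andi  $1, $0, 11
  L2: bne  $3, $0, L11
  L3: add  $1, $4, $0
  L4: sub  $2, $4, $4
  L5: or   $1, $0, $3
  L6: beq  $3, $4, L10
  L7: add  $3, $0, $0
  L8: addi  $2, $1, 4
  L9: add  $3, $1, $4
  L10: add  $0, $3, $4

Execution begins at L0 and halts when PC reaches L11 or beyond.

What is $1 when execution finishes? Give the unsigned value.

14

#0 ori   $4, $4, 14 ; 0/3/12/7/14
#1 andi  $1, $0, 11 ; 0/0/12/7/14
#2 bne  $3, $0, L11 ; 0/0/12/7/14 ; →target
#3 add  $1, $4, $0 ; 0/14/12/7/14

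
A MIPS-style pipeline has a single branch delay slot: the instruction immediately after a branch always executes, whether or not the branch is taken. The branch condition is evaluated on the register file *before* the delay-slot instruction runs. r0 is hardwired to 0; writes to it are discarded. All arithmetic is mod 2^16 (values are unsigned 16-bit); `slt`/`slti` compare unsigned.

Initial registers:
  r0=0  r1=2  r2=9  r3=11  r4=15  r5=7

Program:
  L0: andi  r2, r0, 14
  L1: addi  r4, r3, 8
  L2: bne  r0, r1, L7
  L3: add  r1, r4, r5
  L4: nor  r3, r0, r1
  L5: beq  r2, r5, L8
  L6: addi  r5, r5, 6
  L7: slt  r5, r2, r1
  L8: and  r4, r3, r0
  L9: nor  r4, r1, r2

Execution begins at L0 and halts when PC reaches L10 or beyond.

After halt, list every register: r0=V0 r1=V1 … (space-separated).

r0=0 r1=26 r2=0 r3=11 r4=65509 r5=1

  step pc=0: andi  r2, r0, 14  regs=(0,2,0,11,15,7)
  step pc=1: addi  r4, r3, 8  regs=(0,2,0,11,19,7)
  step pc=2: bne  r0, r1, L7  cond=T  regs=(0,2,0,11,19,7)
  step pc=3: add  r1, r4, r5  regs=(0,26,0,11,19,7)
  step pc=7: slt  r5, r2, r1  regs=(0,26,0,11,19,1)
  step pc=8: and  r4, r3, r0  regs=(0,26,0,11,0,1)
  step pc=9: nor  r4, r1, r2  regs=(0,26,0,11,65509,1)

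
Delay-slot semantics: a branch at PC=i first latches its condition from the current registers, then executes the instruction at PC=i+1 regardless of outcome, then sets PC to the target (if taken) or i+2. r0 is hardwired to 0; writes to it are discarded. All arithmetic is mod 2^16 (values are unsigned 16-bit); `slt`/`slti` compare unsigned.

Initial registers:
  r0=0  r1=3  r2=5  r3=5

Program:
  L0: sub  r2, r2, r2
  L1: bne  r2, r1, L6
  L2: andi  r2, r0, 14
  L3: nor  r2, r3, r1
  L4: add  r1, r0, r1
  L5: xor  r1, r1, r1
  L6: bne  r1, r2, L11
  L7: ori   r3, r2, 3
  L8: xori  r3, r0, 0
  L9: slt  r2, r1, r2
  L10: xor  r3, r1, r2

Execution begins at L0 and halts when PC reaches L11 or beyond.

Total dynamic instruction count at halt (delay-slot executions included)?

#0 sub  r2, r2, r2 ; 0/3/0/5
#1 bne  r2, r1, L6 ; 0/3/0/5 ; →target
#2 andi  r2, r0, 14 ; 0/3/0/5
#6 bne  r1, r2, L11 ; 0/3/0/5 ; →target
#7 ori   r3, r2, 3 ; 0/3/0/3

5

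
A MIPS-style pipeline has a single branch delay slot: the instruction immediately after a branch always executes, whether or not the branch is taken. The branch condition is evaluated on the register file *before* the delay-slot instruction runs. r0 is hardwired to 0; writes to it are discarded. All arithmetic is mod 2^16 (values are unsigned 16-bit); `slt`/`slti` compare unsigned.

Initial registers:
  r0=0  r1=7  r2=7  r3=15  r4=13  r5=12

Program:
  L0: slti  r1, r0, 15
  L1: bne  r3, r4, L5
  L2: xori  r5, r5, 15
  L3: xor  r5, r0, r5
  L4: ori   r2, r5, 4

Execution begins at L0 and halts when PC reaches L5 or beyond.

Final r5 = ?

[0] slti  r1, r0, 15  →  {r0:0, r1:1, r2:7, r3:15, r4:13, r5:12}
[1] bne  r3, r4, L5  →  {r0:0, r1:1, r2:7, r3:15, r4:13, r5:12}  ⟨branch taken⟩
[2] xori  r5, r5, 15  →  {r0:0, r1:1, r2:7, r3:15, r4:13, r5:3}

3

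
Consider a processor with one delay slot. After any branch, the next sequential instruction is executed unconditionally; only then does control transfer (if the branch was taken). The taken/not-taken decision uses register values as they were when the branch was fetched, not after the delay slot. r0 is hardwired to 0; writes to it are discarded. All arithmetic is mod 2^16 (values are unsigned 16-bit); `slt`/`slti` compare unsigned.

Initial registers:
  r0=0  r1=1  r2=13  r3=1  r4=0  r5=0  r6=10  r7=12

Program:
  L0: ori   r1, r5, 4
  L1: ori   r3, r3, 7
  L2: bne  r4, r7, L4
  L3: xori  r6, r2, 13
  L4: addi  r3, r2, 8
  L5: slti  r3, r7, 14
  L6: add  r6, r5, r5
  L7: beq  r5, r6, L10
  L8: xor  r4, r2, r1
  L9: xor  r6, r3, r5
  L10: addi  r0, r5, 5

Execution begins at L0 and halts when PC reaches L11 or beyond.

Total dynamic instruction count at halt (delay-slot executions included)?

10

PC=0  ori   r1, r5, 4        | r0=0 r1=4 r2=13 r3=1 r4=0 r5=0 r6=10 r7=12
PC=1  ori   r3, r3, 7        | r0=0 r1=4 r2=13 r3=7 r4=0 r5=0 r6=10 r7=12
PC=2  bne  r4, r7, L4        | r0=0 r1=4 r2=13 r3=7 r4=0 r5=0 r6=10 r7=12  [TAKEN]
PC=3  xori  r6, r2, 13       | r0=0 r1=4 r2=13 r3=7 r4=0 r5=0 r6=0 r7=12
PC=4  addi  r3, r2, 8        | r0=0 r1=4 r2=13 r3=21 r4=0 r5=0 r6=0 r7=12
PC=5  slti  r3, r7, 14       | r0=0 r1=4 r2=13 r3=1 r4=0 r5=0 r6=0 r7=12
PC=6  add  r6, r5, r5        | r0=0 r1=4 r2=13 r3=1 r4=0 r5=0 r6=0 r7=12
PC=7  beq  r5, r6, L10       | r0=0 r1=4 r2=13 r3=1 r4=0 r5=0 r6=0 r7=12  [TAKEN]
PC=8  xor  r4, r2, r1        | r0=0 r1=4 r2=13 r3=1 r4=9 r5=0 r6=0 r7=12
PC=10 addi  r0, r5, 5        | r0=0 r1=4 r2=13 r3=1 r4=9 r5=0 r6=0 r7=12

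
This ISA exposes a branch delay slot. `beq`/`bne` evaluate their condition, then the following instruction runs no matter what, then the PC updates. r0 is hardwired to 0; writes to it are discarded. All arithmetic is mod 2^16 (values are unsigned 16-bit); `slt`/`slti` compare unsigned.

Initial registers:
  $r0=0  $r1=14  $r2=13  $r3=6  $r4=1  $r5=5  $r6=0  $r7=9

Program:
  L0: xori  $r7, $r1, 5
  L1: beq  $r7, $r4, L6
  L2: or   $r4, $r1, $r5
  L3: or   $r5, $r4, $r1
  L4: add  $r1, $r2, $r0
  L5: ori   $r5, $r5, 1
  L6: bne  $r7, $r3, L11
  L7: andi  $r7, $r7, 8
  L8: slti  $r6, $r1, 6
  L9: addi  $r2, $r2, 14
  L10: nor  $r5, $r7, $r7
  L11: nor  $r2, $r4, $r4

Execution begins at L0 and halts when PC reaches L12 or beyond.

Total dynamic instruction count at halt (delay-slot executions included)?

  step pc=0: xori  $r7, $r1, 5  regs=(0,14,13,6,1,5,0,11)
  step pc=1: beq  $r7, $r4, L6  cond=F  regs=(0,14,13,6,1,5,0,11)
  step pc=2: or   $r4, $r1, $r5  regs=(0,14,13,6,15,5,0,11)
  step pc=3: or   $r5, $r4, $r1  regs=(0,14,13,6,15,15,0,11)
  step pc=4: add  $r1, $r2, $r0  regs=(0,13,13,6,15,15,0,11)
  step pc=5: ori   $r5, $r5, 1  regs=(0,13,13,6,15,15,0,11)
  step pc=6: bne  $r7, $r3, L11  cond=T  regs=(0,13,13,6,15,15,0,11)
  step pc=7: andi  $r7, $r7, 8  regs=(0,13,13,6,15,15,0,8)
  step pc=11: nor  $r2, $r4, $r4  regs=(0,13,65520,6,15,15,0,8)

9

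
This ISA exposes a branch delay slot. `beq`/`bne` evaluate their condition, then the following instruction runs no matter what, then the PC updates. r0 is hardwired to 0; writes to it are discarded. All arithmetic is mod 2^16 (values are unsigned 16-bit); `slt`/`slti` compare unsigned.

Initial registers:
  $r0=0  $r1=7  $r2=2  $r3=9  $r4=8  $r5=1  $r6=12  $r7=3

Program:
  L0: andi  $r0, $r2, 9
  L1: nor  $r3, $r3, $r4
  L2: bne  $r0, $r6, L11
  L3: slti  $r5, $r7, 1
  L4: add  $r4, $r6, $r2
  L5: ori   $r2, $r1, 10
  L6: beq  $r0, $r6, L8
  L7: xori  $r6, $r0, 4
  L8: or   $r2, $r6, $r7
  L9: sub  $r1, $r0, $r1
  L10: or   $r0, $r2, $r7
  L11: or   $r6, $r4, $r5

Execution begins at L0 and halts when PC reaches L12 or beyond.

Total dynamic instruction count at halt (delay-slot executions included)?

[0] andi  $r0, $r2, 9  →  {$r0:0, $r1:7, $r2:2, $r3:9, $r4:8, $r5:1, $r6:12, $r7:3}
[1] nor  $r3, $r3, $r4  →  {$r0:0, $r1:7, $r2:2, $r3:65526, $r4:8, $r5:1, $r6:12, $r7:3}
[2] bne  $r0, $r6, L11  →  {$r0:0, $r1:7, $r2:2, $r3:65526, $r4:8, $r5:1, $r6:12, $r7:3}  ⟨branch taken⟩
[3] slti  $r5, $r7, 1  →  {$r0:0, $r1:7, $r2:2, $r3:65526, $r4:8, $r5:0, $r6:12, $r7:3}
[11] or   $r6, $r4, $r5  →  {$r0:0, $r1:7, $r2:2, $r3:65526, $r4:8, $r5:0, $r6:8, $r7:3}

5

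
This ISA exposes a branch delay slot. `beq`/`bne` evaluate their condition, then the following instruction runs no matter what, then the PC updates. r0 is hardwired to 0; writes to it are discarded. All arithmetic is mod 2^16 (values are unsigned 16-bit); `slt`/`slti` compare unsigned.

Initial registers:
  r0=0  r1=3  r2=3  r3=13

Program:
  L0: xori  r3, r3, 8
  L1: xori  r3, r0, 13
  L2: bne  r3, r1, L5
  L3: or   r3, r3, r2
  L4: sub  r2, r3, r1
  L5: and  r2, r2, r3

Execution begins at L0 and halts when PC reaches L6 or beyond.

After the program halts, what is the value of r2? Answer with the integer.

[0] xori  r3, r3, 8  →  {r0:0, r1:3, r2:3, r3:5}
[1] xori  r3, r0, 13  →  {r0:0, r1:3, r2:3, r3:13}
[2] bne  r3, r1, L5  →  {r0:0, r1:3, r2:3, r3:13}  ⟨branch taken⟩
[3] or   r3, r3, r2  →  {r0:0, r1:3, r2:3, r3:15}
[5] and  r2, r2, r3  →  {r0:0, r1:3, r2:3, r3:15}

3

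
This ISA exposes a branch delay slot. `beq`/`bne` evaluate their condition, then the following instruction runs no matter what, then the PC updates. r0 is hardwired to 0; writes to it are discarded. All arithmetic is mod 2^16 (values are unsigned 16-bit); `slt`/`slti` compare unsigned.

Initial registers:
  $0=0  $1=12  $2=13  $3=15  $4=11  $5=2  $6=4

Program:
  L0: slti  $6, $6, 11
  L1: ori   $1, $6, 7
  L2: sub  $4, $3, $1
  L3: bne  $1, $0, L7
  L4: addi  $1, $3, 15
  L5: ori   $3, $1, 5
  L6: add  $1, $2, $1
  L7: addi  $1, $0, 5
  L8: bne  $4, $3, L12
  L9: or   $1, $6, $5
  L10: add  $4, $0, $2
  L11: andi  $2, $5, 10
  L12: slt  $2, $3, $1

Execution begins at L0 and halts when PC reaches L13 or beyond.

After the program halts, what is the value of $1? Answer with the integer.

3

#0 slti  $6, $6, 11 ; 0/12/13/15/11/2/1
#1 ori   $1, $6, 7 ; 0/7/13/15/11/2/1
#2 sub  $4, $3, $1 ; 0/7/13/15/8/2/1
#3 bne  $1, $0, L7 ; 0/7/13/15/8/2/1 ; →target
#4 addi  $1, $3, 15 ; 0/30/13/15/8/2/1
#7 addi  $1, $0, 5 ; 0/5/13/15/8/2/1
#8 bne  $4, $3, L12 ; 0/5/13/15/8/2/1 ; →target
#9 or   $1, $6, $5 ; 0/3/13/15/8/2/1
#12 slt  $2, $3, $1 ; 0/3/0/15/8/2/1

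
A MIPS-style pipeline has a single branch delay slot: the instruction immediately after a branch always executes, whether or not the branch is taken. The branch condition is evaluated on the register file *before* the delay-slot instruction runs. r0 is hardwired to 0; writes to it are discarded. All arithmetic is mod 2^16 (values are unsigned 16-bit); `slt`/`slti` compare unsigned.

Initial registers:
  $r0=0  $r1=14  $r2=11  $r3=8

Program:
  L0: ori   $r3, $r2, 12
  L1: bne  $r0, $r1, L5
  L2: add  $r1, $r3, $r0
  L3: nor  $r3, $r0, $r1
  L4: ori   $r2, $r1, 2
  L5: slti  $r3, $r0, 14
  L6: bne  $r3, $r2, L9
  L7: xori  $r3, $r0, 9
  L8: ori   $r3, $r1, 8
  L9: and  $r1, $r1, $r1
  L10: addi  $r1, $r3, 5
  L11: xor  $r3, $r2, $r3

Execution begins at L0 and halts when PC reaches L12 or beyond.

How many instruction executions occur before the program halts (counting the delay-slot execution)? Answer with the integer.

[0] ori   $r3, $r2, 12  →  {$r0:0, $r1:14, $r2:11, $r3:15}
[1] bne  $r0, $r1, L5  →  {$r0:0, $r1:14, $r2:11, $r3:15}  ⟨branch taken⟩
[2] add  $r1, $r3, $r0  →  {$r0:0, $r1:15, $r2:11, $r3:15}
[5] slti  $r3, $r0, 14  →  {$r0:0, $r1:15, $r2:11, $r3:1}
[6] bne  $r3, $r2, L9  →  {$r0:0, $r1:15, $r2:11, $r3:1}  ⟨branch taken⟩
[7] xori  $r3, $r0, 9  →  {$r0:0, $r1:15, $r2:11, $r3:9}
[9] and  $r1, $r1, $r1  →  {$r0:0, $r1:15, $r2:11, $r3:9}
[10] addi  $r1, $r3, 5  →  {$r0:0, $r1:14, $r2:11, $r3:9}
[11] xor  $r3, $r2, $r3  →  {$r0:0, $r1:14, $r2:11, $r3:2}

9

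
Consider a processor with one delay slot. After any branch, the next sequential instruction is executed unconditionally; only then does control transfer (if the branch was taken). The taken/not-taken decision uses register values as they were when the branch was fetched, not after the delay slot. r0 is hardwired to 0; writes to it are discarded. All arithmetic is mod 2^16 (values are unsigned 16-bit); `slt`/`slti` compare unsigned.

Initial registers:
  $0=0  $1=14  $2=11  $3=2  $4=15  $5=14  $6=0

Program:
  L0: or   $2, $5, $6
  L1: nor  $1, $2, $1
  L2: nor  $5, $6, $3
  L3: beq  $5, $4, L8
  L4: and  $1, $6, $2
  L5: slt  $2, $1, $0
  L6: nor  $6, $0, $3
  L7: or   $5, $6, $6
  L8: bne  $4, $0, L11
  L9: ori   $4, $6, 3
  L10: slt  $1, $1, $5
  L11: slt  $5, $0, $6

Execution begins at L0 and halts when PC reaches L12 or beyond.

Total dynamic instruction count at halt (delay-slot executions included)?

  step pc=0: or   $2, $5, $6  regs=(0,14,14,2,15,14,0)
  step pc=1: nor  $1, $2, $1  regs=(0,65521,14,2,15,14,0)
  step pc=2: nor  $5, $6, $3  regs=(0,65521,14,2,15,65533,0)
  step pc=3: beq  $5, $4, L8  cond=F  regs=(0,65521,14,2,15,65533,0)
  step pc=4: and  $1, $6, $2  regs=(0,0,14,2,15,65533,0)
  step pc=5: slt  $2, $1, $0  regs=(0,0,0,2,15,65533,0)
  step pc=6: nor  $6, $0, $3  regs=(0,0,0,2,15,65533,65533)
  step pc=7: or   $5, $6, $6  regs=(0,0,0,2,15,65533,65533)
  step pc=8: bne  $4, $0, L11  cond=T  regs=(0,0,0,2,15,65533,65533)
  step pc=9: ori   $4, $6, 3  regs=(0,0,0,2,65535,65533,65533)
  step pc=11: slt  $5, $0, $6  regs=(0,0,0,2,65535,1,65533)

11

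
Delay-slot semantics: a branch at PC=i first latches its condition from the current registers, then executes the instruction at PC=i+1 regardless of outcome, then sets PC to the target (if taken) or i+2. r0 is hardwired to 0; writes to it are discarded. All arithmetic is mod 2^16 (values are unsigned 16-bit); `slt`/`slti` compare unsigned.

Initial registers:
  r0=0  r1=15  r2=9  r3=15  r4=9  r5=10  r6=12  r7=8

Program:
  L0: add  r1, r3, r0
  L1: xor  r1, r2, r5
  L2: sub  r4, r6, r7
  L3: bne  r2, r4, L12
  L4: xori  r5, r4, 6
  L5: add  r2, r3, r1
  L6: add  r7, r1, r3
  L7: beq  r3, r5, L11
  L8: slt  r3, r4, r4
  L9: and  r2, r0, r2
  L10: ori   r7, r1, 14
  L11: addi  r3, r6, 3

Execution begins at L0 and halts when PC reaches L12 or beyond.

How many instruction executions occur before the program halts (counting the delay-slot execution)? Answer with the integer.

PC=0  add  r1, r3, r0        | r0=0 r1=15 r2=9 r3=15 r4=9 r5=10 r6=12 r7=8
PC=1  xor  r1, r2, r5        | r0=0 r1=3 r2=9 r3=15 r4=9 r5=10 r6=12 r7=8
PC=2  sub  r4, r6, r7        | r0=0 r1=3 r2=9 r3=15 r4=4 r5=10 r6=12 r7=8
PC=3  bne  r2, r4, L12       | r0=0 r1=3 r2=9 r3=15 r4=4 r5=10 r6=12 r7=8  [TAKEN]
PC=4  xori  r5, r4, 6        | r0=0 r1=3 r2=9 r3=15 r4=4 r5=2 r6=12 r7=8

5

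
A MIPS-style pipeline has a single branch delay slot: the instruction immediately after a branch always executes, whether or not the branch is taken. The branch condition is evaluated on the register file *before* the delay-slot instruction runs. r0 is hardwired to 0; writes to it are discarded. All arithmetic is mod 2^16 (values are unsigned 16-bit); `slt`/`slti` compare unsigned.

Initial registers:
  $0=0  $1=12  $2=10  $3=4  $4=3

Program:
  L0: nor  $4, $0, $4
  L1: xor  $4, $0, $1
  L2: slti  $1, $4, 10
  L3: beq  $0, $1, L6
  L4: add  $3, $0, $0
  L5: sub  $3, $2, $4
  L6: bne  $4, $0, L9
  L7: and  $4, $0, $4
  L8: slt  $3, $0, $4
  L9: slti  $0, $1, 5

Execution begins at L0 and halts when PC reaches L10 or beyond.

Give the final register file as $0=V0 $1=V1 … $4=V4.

PC=0  nor  $4, $0, $4        | $0=0 $1=12 $2=10 $3=4 $4=65532
PC=1  xor  $4, $0, $1        | $0=0 $1=12 $2=10 $3=4 $4=12
PC=2  slti  $1, $4, 10       | $0=0 $1=0 $2=10 $3=4 $4=12
PC=3  beq  $0, $1, L6        | $0=0 $1=0 $2=10 $3=4 $4=12  [TAKEN]
PC=4  add  $3, $0, $0        | $0=0 $1=0 $2=10 $3=0 $4=12
PC=6  bne  $4, $0, L9        | $0=0 $1=0 $2=10 $3=0 $4=12  [TAKEN]
PC=7  and  $4, $0, $4        | $0=0 $1=0 $2=10 $3=0 $4=0
PC=9  slti  $0, $1, 5        | $0=0 $1=0 $2=10 $3=0 $4=0

$0=0 $1=0 $2=10 $3=0 $4=0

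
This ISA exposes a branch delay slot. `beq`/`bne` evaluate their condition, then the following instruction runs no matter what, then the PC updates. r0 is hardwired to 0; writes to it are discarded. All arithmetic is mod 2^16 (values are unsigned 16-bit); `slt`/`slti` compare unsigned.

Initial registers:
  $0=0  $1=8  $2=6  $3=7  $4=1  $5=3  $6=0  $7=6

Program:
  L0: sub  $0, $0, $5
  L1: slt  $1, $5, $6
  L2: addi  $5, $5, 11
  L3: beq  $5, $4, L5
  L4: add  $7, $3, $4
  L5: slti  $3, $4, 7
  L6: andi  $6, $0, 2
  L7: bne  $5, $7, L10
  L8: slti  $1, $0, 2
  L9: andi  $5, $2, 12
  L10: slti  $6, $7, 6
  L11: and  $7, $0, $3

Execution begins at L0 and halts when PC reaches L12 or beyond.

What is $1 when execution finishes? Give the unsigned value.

#0 sub  $0, $0, $5 ; 0/8/6/7/1/3/0/6
#1 slt  $1, $5, $6 ; 0/0/6/7/1/3/0/6
#2 addi  $5, $5, 11 ; 0/0/6/7/1/14/0/6
#3 beq  $5, $4, L5 ; 0/0/6/7/1/14/0/6 ; →fallthru
#4 add  $7, $3, $4 ; 0/0/6/7/1/14/0/8
#5 slti  $3, $4, 7 ; 0/0/6/1/1/14/0/8
#6 andi  $6, $0, 2 ; 0/0/6/1/1/14/0/8
#7 bne  $5, $7, L10 ; 0/0/6/1/1/14/0/8 ; →target
#8 slti  $1, $0, 2 ; 0/1/6/1/1/14/0/8
#10 slti  $6, $7, 6 ; 0/1/6/1/1/14/0/8
#11 and  $7, $0, $3 ; 0/1/6/1/1/14/0/0

1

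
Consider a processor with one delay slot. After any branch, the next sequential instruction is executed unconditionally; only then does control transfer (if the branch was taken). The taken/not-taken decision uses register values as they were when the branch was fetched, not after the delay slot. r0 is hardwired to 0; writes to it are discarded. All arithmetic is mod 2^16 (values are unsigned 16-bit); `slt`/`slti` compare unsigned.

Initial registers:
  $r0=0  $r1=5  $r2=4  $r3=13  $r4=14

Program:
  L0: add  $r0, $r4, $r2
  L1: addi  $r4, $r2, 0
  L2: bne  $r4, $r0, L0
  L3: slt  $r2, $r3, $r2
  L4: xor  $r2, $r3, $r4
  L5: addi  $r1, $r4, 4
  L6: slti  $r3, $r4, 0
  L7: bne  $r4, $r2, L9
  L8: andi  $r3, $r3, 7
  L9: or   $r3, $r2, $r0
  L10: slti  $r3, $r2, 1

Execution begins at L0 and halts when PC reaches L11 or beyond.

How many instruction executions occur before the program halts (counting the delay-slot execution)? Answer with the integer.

15

[0] add  $r0, $r4, $r2  →  {$r0:0, $r1:5, $r2:4, $r3:13, $r4:14}
[1] addi  $r4, $r2, 0  →  {$r0:0, $r1:5, $r2:4, $r3:13, $r4:4}
[2] bne  $r4, $r0, L0  →  {$r0:0, $r1:5, $r2:4, $r3:13, $r4:4}  ⟨branch taken⟩
[3] slt  $r2, $r3, $r2  →  {$r0:0, $r1:5, $r2:0, $r3:13, $r4:4}
[0] add  $r0, $r4, $r2  →  {$r0:0, $r1:5, $r2:0, $r3:13, $r4:4}
[1] addi  $r4, $r2, 0  →  {$r0:0, $r1:5, $r2:0, $r3:13, $r4:0}
[2] bne  $r4, $r0, L0  →  {$r0:0, $r1:5, $r2:0, $r3:13, $r4:0}  ⟨branch fallthrough⟩
[3] slt  $r2, $r3, $r2  →  {$r0:0, $r1:5, $r2:0, $r3:13, $r4:0}
[4] xor  $r2, $r3, $r4  →  {$r0:0, $r1:5, $r2:13, $r3:13, $r4:0}
[5] addi  $r1, $r4, 4  →  {$r0:0, $r1:4, $r2:13, $r3:13, $r4:0}
[6] slti  $r3, $r4, 0  →  {$r0:0, $r1:4, $r2:13, $r3:0, $r4:0}
[7] bne  $r4, $r2, L9  →  {$r0:0, $r1:4, $r2:13, $r3:0, $r4:0}  ⟨branch taken⟩
[8] andi  $r3, $r3, 7  →  {$r0:0, $r1:4, $r2:13, $r3:0, $r4:0}
[9] or   $r3, $r2, $r0  →  {$r0:0, $r1:4, $r2:13, $r3:13, $r4:0}
[10] slti  $r3, $r2, 1  →  {$r0:0, $r1:4, $r2:13, $r3:0, $r4:0}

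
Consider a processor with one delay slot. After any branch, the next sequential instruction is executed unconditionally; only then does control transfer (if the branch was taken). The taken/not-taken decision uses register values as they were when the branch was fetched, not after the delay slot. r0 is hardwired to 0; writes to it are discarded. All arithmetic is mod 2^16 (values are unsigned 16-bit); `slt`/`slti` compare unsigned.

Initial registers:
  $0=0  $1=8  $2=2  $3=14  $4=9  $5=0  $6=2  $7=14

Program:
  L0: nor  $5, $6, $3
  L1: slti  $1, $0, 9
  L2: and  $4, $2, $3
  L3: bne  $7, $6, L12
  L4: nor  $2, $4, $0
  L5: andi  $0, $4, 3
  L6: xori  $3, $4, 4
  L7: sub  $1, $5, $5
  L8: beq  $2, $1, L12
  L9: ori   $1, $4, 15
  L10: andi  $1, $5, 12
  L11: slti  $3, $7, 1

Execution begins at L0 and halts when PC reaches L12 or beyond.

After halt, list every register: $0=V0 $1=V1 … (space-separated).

[0] nor  $5, $6, $3  →  {$0:0, $1:8, $2:2, $3:14, $4:9, $5:65521, $6:2, $7:14}
[1] slti  $1, $0, 9  →  {$0:0, $1:1, $2:2, $3:14, $4:9, $5:65521, $6:2, $7:14}
[2] and  $4, $2, $3  →  {$0:0, $1:1, $2:2, $3:14, $4:2, $5:65521, $6:2, $7:14}
[3] bne  $7, $6, L12  →  {$0:0, $1:1, $2:2, $3:14, $4:2, $5:65521, $6:2, $7:14}  ⟨branch taken⟩
[4] nor  $2, $4, $0  →  {$0:0, $1:1, $2:65533, $3:14, $4:2, $5:65521, $6:2, $7:14}

$0=0 $1=1 $2=65533 $3=14 $4=2 $5=65521 $6=2 $7=14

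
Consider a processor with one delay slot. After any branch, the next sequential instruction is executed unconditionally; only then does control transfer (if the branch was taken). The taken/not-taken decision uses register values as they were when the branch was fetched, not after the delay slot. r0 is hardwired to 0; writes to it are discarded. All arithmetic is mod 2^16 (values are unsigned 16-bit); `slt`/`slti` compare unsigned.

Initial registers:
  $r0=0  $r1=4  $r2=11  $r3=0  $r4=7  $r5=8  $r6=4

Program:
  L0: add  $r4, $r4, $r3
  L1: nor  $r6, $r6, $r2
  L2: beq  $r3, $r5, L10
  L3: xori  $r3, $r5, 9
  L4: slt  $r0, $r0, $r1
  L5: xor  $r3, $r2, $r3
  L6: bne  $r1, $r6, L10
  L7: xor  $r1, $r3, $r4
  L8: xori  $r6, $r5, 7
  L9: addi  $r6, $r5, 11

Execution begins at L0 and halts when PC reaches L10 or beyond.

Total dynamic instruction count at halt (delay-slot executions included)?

#0 add  $r4, $r4, $r3 ; 0/4/11/0/7/8/4
#1 nor  $r6, $r6, $r2 ; 0/4/11/0/7/8/65520
#2 beq  $r3, $r5, L10 ; 0/4/11/0/7/8/65520 ; →fallthru
#3 xori  $r3, $r5, 9 ; 0/4/11/1/7/8/65520
#4 slt  $r0, $r0, $r1 ; 0/4/11/1/7/8/65520
#5 xor  $r3, $r2, $r3 ; 0/4/11/10/7/8/65520
#6 bne  $r1, $r6, L10 ; 0/4/11/10/7/8/65520 ; →target
#7 xor  $r1, $r3, $r4 ; 0/13/11/10/7/8/65520

8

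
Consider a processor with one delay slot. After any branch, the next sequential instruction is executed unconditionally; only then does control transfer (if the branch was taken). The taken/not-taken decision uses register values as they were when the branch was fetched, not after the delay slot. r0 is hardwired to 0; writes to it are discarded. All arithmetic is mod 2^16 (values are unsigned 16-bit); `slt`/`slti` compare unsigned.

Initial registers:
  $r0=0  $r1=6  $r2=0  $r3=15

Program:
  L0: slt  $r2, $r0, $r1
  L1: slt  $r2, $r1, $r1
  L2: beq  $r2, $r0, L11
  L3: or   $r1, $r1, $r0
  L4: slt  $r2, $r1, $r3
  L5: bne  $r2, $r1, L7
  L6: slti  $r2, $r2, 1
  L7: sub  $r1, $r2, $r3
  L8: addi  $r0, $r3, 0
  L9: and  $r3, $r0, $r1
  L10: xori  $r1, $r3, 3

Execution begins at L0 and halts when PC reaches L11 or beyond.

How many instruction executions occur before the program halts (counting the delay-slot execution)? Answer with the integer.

[0] slt  $r2, $r0, $r1  →  {$r0:0, $r1:6, $r2:1, $r3:15}
[1] slt  $r2, $r1, $r1  →  {$r0:0, $r1:6, $r2:0, $r3:15}
[2] beq  $r2, $r0, L11  →  {$r0:0, $r1:6, $r2:0, $r3:15}  ⟨branch taken⟩
[3] or   $r1, $r1, $r0  →  {$r0:0, $r1:6, $r2:0, $r3:15}

4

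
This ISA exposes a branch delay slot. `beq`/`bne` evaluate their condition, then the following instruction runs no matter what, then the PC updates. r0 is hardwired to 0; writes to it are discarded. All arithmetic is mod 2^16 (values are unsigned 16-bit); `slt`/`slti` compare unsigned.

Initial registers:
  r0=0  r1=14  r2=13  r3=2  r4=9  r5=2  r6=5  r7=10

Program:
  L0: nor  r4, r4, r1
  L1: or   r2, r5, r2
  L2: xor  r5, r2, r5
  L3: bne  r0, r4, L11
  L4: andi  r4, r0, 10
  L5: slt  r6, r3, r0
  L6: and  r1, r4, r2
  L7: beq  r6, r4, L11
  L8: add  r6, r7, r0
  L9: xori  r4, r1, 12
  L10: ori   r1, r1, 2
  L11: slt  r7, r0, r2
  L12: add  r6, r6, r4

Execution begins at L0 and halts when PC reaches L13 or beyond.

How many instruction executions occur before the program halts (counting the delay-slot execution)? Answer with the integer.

#0 nor  r4, r4, r1 ; 0/14/13/2/65520/2/5/10
#1 or   r2, r5, r2 ; 0/14/15/2/65520/2/5/10
#2 xor  r5, r2, r5 ; 0/14/15/2/65520/13/5/10
#3 bne  r0, r4, L11 ; 0/14/15/2/65520/13/5/10 ; →target
#4 andi  r4, r0, 10 ; 0/14/15/2/0/13/5/10
#11 slt  r7, r0, r2 ; 0/14/15/2/0/13/5/1
#12 add  r6, r6, r4 ; 0/14/15/2/0/13/5/1

7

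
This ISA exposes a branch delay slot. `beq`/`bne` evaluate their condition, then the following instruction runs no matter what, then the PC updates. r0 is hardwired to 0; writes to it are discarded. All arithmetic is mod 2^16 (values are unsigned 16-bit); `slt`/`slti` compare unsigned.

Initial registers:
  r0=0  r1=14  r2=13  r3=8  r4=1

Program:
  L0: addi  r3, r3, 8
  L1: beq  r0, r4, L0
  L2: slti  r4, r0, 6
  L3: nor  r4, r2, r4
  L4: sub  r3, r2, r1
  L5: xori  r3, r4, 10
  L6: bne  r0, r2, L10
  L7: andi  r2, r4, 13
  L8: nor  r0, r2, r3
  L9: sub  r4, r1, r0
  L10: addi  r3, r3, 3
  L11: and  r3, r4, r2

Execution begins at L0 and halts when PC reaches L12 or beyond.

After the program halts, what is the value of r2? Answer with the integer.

0

  step pc=0: addi  r3, r3, 8  regs=(0,14,13,16,1)
  step pc=1: beq  r0, r4, L0  cond=F  regs=(0,14,13,16,1)
  step pc=2: slti  r4, r0, 6  regs=(0,14,13,16,1)
  step pc=3: nor  r4, r2, r4  regs=(0,14,13,16,65522)
  step pc=4: sub  r3, r2, r1  regs=(0,14,13,65535,65522)
  step pc=5: xori  r3, r4, 10  regs=(0,14,13,65528,65522)
  step pc=6: bne  r0, r2, L10  cond=T  regs=(0,14,13,65528,65522)
  step pc=7: andi  r2, r4, 13  regs=(0,14,0,65528,65522)
  step pc=10: addi  r3, r3, 3  regs=(0,14,0,65531,65522)
  step pc=11: and  r3, r4, r2  regs=(0,14,0,0,65522)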